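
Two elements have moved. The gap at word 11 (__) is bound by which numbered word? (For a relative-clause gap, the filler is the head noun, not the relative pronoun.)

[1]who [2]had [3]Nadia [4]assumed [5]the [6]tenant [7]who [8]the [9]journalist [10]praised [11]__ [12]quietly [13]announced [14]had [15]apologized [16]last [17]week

The marked gap is inside the relative clause, the direct object of "praised".
Its filler is the head noun "tenant" (via "who"), at word 6.
(The other dependency links word 1 to a gap after word 13.)

6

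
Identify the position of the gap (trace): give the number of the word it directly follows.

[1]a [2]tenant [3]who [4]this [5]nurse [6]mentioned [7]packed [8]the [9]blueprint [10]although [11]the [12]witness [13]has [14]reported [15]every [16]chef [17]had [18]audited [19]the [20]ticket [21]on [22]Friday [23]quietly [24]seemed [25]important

6

The displaced element is "a tenant" (word 2).
It is linked across 1 clause boundary (Ø).
It functions as the subject of "packed", so the gap sits immediately after word 6 ("mentioned").
Base order: This nurse mentioned a tenant packed the blueprint although the witness has reported every chef had audited the ticket on Friday quietly.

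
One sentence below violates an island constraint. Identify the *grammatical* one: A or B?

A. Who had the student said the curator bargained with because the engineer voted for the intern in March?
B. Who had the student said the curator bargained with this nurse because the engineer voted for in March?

In B, the wh-phrase is extracted from inside an adjunct island (introduced by "because"), which blocks movement.
In A, the extraction path crosses only that-complement boundaries, which are transparent.
So A is grammatical.

A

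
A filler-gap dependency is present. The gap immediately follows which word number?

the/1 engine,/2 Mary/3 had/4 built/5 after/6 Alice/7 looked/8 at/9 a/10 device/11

5

The displaced element is "the engine" (word 2).
It functions as the direct object of "built", so the gap sits immediately after word 5 ("built").
Base order: Mary had built the engine after Alice looked at a device.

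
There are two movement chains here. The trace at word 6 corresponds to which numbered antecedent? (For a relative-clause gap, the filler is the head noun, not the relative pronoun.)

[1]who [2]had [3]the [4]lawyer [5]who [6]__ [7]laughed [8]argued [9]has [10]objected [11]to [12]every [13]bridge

The marked gap is inside the relative clause, the subject of "laughed".
Its filler is the head noun "lawyer" (via "who"), at word 4.
(The other dependency links word 1 to a gap after word 8.)

4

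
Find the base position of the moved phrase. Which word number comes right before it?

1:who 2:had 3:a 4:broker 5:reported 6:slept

The displaced element is "who" (word 1).
It is linked across 1 clause boundary (Ø).
It functions as the subject of "slept", so the gap sits immediately after word 5 ("reported").
Base order: A broker had reported that who slept.

5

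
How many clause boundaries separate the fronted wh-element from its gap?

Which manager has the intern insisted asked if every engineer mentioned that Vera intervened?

1

"which manager" is extracted from the subject of "asked".
Boundaries crossed, outermost first: [Ø] — 1 in total.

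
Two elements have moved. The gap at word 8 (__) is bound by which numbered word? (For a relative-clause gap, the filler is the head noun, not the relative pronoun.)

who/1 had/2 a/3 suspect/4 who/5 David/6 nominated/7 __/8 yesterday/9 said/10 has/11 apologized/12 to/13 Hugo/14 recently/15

4

The marked gap is inside the relative clause, the direct object of "nominated".
Its filler is the head noun "suspect" (via "who"), at word 4.
(The other dependency links word 1 to a gap after word 10.)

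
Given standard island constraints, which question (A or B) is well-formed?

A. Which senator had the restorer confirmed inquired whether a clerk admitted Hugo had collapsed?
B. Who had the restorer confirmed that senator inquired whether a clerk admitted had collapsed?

A

In B, the wh-phrase is extracted from inside a wh-island (introduced by "whether"), which blocks movement.
In A, the extraction path crosses only that-complement boundaries, which are transparent.
So A is grammatical.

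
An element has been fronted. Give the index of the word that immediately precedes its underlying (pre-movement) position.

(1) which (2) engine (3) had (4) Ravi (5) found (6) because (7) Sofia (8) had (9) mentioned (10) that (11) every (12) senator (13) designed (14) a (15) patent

5

The displaced element is "which engine" (word 2).
It functions as the direct object of "found", so the gap sits immediately after word 5 ("found").
Base order: Ravi had found which engine because Sofia had mentioned that every senator designed a patent.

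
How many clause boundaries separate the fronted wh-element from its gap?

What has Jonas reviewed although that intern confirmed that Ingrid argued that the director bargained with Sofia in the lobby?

"what" originates inside the matrix clause — no clause boundary is crossed.

0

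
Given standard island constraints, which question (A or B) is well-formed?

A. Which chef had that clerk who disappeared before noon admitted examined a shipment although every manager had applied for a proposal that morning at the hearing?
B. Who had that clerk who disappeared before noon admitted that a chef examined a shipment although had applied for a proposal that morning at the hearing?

A

In B, the wh-phrase is extracted from inside an adjunct island (introduced by "although"), which blocks movement.
In A, the extraction path crosses only that-complement boundaries, which are transparent.
So A is grammatical.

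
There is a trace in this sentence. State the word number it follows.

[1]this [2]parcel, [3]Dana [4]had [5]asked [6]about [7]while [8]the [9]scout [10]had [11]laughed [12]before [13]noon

The displaced element is "this parcel" (word 2).
It functions as the object of the preposition "about" of "asked", so the gap sits immediately after word 6 ("about").
Base order: Dana had asked about this parcel while the scout had laughed before noon.

6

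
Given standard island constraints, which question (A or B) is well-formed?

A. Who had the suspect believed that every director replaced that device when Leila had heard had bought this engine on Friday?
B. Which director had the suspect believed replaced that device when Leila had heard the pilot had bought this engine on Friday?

B

In A, the wh-phrase is extracted from inside an adjunct island (introduced by "when"), which blocks movement.
In B, the extraction path crosses only that-complement boundaries, which are transparent.
So B is grammatical.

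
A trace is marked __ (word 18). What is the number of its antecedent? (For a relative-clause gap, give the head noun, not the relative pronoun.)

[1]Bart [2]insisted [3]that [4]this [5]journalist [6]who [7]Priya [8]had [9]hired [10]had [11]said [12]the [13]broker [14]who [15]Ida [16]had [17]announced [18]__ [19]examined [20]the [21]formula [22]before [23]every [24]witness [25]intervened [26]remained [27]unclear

The gap at 18 is the subject of "examined", inside a relative clause.
The relative pronoun is "who" (word 14); it is bound by the head noun immediately before it.
Its filler is the head noun "broker", at word 13.

13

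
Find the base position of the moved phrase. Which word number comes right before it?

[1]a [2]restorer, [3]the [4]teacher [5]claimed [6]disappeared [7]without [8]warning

The displaced element is "a restorer" (word 2).
It is linked across 1 clause boundary (Ø).
It functions as the subject of "disappeared", so the gap sits immediately after word 5 ("claimed").
Base order: The teacher claimed a restorer disappeared without warning.

5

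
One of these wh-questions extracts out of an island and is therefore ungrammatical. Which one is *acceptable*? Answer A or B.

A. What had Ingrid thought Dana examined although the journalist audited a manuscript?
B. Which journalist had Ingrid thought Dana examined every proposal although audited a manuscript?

In B, the wh-phrase is extracted from inside an adjunct island (introduced by "although"), which blocks movement.
In A, the extraction path crosses only that-complement boundaries, which are transparent.
So A is grammatical.

A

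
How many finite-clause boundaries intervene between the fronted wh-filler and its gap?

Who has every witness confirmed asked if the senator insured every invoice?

"who" is extracted from the subject of "asked".
Boundaries crossed, outermost first: [Ø] — 1 in total.

1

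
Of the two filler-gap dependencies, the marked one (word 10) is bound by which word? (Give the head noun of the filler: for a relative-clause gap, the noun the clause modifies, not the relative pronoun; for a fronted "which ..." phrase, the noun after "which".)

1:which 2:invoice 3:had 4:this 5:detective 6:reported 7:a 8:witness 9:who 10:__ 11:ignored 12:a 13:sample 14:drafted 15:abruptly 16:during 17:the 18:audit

8

The marked gap is inside the relative clause, the subject of "ignored".
Its filler is the head noun "witness" (via "who"), at word 8.
(The other dependency links word 2 to a gap after word 14.)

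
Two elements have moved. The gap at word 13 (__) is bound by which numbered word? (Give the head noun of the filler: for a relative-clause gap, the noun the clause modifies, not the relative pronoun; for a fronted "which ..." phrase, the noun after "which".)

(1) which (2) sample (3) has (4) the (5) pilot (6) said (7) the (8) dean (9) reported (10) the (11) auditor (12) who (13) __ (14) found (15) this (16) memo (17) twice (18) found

The marked gap is inside the relative clause, the subject of "found".
Its filler is the head noun "auditor" (via "who"), at word 11.
(The other dependency links word 2 to a gap after word 18.)

11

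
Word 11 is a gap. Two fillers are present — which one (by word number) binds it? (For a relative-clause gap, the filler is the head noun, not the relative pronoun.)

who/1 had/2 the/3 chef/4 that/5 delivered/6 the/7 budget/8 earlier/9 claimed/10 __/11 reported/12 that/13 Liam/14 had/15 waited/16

The marked gap is the subject of "reported".
Its filler is the fronted wh-phrase "who", at word 1.
(The other dependency links word 4 to a gap after word 5.)

1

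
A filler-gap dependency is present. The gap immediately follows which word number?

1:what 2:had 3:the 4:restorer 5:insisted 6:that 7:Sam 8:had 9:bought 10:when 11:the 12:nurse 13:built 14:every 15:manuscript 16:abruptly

The displaced element is "what" (word 1).
It is linked across 1 clause boundary (that).
It functions as the direct object of "bought", so the gap sits immediately after word 9 ("bought").
Base order: The restorer had insisted that Sam had bought what when the nurse built every manuscript abruptly.

9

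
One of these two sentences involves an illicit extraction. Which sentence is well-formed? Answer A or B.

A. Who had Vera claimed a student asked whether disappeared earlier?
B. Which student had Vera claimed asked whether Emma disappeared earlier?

B

In A, the wh-phrase is extracted from inside a wh-island (introduced by "whether"), which blocks movement.
In B, the extraction path crosses only that-complement boundaries, which are transparent.
So B is grammatical.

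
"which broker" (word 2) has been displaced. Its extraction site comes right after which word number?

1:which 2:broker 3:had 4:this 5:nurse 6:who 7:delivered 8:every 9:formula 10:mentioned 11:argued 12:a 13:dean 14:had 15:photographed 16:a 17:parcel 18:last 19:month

The displaced element is "which broker" (word 2).
It is linked across 1 clause boundary (Ø).
It functions as the subject of "argued", so the gap sits immediately after word 10 ("mentioned").
Base order: This nurse who delivered every formula had mentioned that which broker argued a dean had photographed a parcel last month.

10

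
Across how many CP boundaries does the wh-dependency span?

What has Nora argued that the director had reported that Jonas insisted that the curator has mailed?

"what" is extracted from the object of "mailed".
Boundaries crossed, outermost first: [that], [that], [that] — 3 in total.

3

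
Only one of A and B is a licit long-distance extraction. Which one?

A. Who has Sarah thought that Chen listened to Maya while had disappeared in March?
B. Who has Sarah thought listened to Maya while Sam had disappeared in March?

In A, the wh-phrase is extracted from inside an adjunct island (introduced by "while"), which blocks movement.
In B, the extraction path crosses only that-complement boundaries, which are transparent.
So B is grammatical.

B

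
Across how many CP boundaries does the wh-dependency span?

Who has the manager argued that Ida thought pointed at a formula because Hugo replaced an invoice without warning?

"who" is extracted from the subject of "pointed".
Boundaries crossed, outermost first: [that], [Ø] — 2 in total.

2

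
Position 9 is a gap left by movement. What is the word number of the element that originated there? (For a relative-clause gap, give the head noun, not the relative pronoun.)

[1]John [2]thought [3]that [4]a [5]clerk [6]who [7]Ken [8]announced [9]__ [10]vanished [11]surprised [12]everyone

5

The gap at 9 is the subject of "vanished", inside a relative clause.
The relative pronoun is "who" (word 6); it is bound by the head noun immediately before it.
Its filler is the head noun "clerk", at word 5.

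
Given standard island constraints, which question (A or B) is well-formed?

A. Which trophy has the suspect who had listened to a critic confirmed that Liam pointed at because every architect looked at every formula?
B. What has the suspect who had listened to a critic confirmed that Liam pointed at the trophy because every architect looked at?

In B, the wh-phrase is extracted from inside an adjunct island (introduced by "because"), which blocks movement.
In A, the extraction path crosses only that-complement boundaries, which are transparent.
So A is grammatical.

A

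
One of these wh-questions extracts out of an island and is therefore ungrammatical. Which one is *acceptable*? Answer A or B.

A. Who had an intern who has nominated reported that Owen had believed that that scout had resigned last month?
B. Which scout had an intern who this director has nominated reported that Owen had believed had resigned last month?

In A, the wh-phrase is extracted from inside a complex-NP island (relative clause) (introduced by "who"), which blocks movement.
In B, the extraction path crosses only that-complement boundaries, which are transparent.
So B is grammatical.

B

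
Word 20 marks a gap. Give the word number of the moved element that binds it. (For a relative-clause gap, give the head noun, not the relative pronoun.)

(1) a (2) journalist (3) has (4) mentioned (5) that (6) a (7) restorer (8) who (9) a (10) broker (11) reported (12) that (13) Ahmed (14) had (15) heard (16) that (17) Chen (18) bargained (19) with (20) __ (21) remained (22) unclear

The gap at 20 is the prepositional object of "bargained", inside a relative clause.
The relative pronoun is "who" (word 8); it is bound by the head noun immediately before it.
Its filler is the head noun "restorer", at word 7.

7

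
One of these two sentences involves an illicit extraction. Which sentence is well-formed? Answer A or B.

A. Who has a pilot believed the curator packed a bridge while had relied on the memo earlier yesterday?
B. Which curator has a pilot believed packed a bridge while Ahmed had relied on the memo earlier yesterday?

In A, the wh-phrase is extracted from inside an adjunct island (introduced by "while"), which blocks movement.
In B, the extraction path crosses only that-complement boundaries, which are transparent.
So B is grammatical.

B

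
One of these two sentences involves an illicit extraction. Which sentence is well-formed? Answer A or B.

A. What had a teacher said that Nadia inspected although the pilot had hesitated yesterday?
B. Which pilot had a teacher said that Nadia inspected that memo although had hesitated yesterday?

In B, the wh-phrase is extracted from inside an adjunct island (introduced by "although"), which blocks movement.
In A, the extraction path crosses only that-complement boundaries, which are transparent.
So A is grammatical.

A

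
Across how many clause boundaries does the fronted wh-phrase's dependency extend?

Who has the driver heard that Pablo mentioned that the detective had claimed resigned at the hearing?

"who" is extracted from the subject of "resigned".
Boundaries crossed, outermost first: [that], [that], [Ø] — 3 in total.

3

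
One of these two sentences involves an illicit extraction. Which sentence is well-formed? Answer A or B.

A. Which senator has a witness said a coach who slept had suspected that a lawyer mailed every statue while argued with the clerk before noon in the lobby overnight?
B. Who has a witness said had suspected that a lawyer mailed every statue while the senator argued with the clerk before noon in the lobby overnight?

B

In A, the wh-phrase is extracted from inside an adjunct island (introduced by "while"), which blocks movement.
In B, the extraction path crosses only that-complement boundaries, which are transparent.
So B is grammatical.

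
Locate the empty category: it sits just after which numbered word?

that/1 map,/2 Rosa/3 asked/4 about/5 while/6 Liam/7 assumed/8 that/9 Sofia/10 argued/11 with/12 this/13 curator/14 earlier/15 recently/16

The displaced element is "that map" (word 2).
It functions as the object of the preposition "about" of "asked", so the gap sits immediately after word 5 ("about").
Base order: Rosa asked about that map while Liam assumed that Sofia argued with this curator earlier recently.

5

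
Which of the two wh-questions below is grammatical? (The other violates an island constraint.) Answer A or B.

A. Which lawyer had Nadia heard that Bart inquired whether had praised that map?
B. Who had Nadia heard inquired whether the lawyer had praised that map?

B

In A, the wh-phrase is extracted from inside a wh-island (introduced by "whether"), which blocks movement.
In B, the extraction path crosses only that-complement boundaries, which are transparent.
So B is grammatical.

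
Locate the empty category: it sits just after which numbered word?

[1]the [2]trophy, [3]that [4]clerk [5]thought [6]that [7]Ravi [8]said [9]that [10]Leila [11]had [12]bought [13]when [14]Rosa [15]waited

The displaced element is "the trophy" (word 2).
It is linked across 2 clause boundaries (that → that).
It functions as the direct object of "bought", so the gap sits immediately after word 12 ("bought").
Base order: That clerk thought that Ravi said that Leila had bought the trophy when Rosa waited.

12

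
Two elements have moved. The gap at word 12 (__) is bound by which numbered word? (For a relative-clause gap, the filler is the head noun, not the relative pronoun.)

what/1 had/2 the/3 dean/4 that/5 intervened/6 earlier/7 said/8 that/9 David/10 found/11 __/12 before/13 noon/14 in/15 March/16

1

The marked gap is the direct object of "found".
Its filler is the fronted wh-phrase "what", at word 1.
(The other dependency links word 4 to a gap after word 5.)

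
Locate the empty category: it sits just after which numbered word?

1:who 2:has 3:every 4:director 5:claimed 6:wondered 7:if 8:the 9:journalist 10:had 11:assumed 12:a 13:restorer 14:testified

5

The displaced element is "who" (word 1).
It is linked across 1 clause boundary (Ø).
It functions as the subject of "wondered", so the gap sits immediately after word 5 ("claimed").
Base order: Every director has claimed that who wondered if the journalist had assumed a restorer testified.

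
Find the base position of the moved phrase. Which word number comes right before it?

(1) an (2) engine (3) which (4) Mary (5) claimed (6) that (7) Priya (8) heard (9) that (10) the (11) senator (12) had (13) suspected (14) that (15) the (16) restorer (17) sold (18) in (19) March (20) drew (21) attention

The displaced element is "an engine" (word 2).
It is linked across 3 clause boundaries (that → that → that).
It functions as the direct object of "sold", so the gap sits immediately after word 17 ("sold").
Base order: Mary claimed that Priya heard that the senator had suspected that the restorer sold an engine in March.

17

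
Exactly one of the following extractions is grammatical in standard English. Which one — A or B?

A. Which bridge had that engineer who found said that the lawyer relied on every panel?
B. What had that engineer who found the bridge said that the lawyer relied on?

In A, the wh-phrase is extracted from inside a complex-NP island (relative clause) (introduced by "who"), which blocks movement.
In B, the extraction path crosses only that-complement boundaries, which are transparent.
So B is grammatical.

B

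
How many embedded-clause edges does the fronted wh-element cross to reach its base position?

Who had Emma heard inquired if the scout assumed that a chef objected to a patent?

"who" is extracted from the subject of "inquired".
Boundaries crossed, outermost first: [Ø] — 1 in total.

1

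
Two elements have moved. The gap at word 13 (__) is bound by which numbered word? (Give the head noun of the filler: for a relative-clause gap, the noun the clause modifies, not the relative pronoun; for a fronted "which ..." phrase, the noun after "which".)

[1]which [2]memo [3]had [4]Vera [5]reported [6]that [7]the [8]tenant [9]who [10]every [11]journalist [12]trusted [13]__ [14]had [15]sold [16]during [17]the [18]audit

The marked gap is inside the relative clause, the direct object of "trusted".
Its filler is the head noun "tenant" (via "who"), at word 8.
(The other dependency links word 2 to a gap after word 15.)

8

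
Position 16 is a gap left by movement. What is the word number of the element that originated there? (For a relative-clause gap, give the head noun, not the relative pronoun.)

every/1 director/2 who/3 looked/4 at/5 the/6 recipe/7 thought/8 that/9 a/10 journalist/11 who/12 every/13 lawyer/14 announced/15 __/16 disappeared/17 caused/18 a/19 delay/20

The gap at 16 is the subject of "disappeared", inside a relative clause.
The relative pronoun is "who" (word 12); it is bound by the head noun immediately before it.
Its filler is the head noun "journalist", at word 11.

11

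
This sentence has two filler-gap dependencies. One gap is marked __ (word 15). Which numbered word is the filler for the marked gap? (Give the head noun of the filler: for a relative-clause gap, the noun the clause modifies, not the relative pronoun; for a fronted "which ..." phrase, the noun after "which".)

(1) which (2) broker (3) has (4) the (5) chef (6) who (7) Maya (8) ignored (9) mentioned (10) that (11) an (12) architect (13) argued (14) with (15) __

The marked gap is the object of the preposition "with" of "argued".
Its filler is the fronted wh-phrase "which broker", at word 2.
(The other dependency links word 5 to a gap after word 8.)

2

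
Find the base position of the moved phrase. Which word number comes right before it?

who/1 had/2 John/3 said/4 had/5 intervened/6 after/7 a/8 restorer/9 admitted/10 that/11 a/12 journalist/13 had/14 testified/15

The displaced element is "who" (word 1).
It is linked across 1 clause boundary (Ø).
It functions as the subject of "intervened", so the gap sits immediately after word 4 ("said").
Base order: John had said who had intervened after a restorer admitted that a journalist had testified.

4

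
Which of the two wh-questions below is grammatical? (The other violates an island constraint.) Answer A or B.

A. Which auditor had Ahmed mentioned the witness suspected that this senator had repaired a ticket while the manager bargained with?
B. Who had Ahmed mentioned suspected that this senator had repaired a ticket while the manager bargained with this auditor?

In A, the wh-phrase is extracted from inside an adjunct island (introduced by "while"), which blocks movement.
In B, the extraction path crosses only that-complement boundaries, which are transparent.
So B is grammatical.

B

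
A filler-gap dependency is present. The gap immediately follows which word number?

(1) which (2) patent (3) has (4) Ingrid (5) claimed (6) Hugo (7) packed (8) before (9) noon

The displaced element is "which patent" (word 2).
It is linked across 1 clause boundary (Ø).
It functions as the direct object of "packed", so the gap sits immediately after word 7 ("packed").
Base order: Ingrid has claimed Hugo packed which patent before noon.

7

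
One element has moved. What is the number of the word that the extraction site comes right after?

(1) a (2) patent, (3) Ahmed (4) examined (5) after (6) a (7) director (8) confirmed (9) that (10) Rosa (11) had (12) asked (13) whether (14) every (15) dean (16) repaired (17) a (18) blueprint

The displaced element is "a patent" (word 2).
It functions as the direct object of "examined", so the gap sits immediately after word 4 ("examined").
Base order: Ahmed examined a patent after a director confirmed that Rosa had asked whether every dean repaired a blueprint.

4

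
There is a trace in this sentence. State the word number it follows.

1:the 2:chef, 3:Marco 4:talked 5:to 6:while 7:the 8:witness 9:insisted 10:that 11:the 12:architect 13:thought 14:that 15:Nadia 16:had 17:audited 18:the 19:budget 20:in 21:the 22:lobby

The displaced element is "the chef" (word 2).
It functions as the object of the preposition "to" of "talked", so the gap sits immediately after word 5 ("to").
Base order: Marco talked to the chef while the witness insisted that the architect thought that Nadia had audited the budget in the lobby.

5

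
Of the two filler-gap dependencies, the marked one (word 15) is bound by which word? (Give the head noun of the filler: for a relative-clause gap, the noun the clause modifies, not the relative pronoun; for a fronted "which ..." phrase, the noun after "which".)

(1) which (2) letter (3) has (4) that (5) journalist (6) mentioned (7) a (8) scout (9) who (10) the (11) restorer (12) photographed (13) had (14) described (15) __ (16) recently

2

The marked gap is the direct object of "described".
Its filler is the fronted wh-phrase "which letter", at word 2.
(The other dependency links word 8 to a gap after word 12.)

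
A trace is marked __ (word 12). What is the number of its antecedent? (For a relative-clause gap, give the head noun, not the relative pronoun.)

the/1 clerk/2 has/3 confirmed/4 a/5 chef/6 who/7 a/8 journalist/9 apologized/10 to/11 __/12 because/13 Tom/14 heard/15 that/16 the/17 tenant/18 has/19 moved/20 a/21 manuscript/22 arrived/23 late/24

The gap at 12 is the prepositional object of "apologized", inside a relative clause.
The relative pronoun is "who" (word 7); it is bound by the head noun immediately before it.
Its filler is the head noun "chef", at word 6.

6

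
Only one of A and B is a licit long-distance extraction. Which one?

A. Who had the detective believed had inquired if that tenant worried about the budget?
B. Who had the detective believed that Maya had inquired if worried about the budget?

In B, the wh-phrase is extracted from inside a wh-island (introduced by "if"), which blocks movement.
In A, the extraction path crosses only that-complement boundaries, which are transparent.
So A is grammatical.

A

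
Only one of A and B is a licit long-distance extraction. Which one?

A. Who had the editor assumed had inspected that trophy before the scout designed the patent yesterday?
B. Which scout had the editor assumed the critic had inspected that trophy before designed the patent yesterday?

A

In B, the wh-phrase is extracted from inside an adjunct island (introduced by "before"), which blocks movement.
In A, the extraction path crosses only that-complement boundaries, which are transparent.
So A is grammatical.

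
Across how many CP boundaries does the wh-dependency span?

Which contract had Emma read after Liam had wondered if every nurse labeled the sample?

"which contract" originates inside the matrix clause — no clause boundary is crossed.

0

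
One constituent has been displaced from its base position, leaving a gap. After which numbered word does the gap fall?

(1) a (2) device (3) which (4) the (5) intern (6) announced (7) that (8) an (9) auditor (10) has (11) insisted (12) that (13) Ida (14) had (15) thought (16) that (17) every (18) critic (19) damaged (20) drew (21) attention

The displaced element is "a device" (word 2).
It is linked across 3 clause boundaries (that → that → that).
It functions as the direct object of "damaged", so the gap sits immediately after word 19 ("damaged").
Base order: The intern announced that an auditor has insisted that Ida had thought that every critic damaged a device.

19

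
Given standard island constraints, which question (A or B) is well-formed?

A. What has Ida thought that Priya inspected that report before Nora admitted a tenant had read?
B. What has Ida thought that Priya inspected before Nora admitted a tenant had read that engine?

In A, the wh-phrase is extracted from inside an adjunct island (introduced by "before"), which blocks movement.
In B, the extraction path crosses only that-complement boundaries, which are transparent.
So B is grammatical.

B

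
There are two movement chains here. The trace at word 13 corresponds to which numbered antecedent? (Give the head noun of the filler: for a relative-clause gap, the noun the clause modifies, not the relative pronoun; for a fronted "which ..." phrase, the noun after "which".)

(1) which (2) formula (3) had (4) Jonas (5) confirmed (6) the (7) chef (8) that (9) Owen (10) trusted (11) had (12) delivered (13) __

2

The marked gap is the direct object of "delivered".
Its filler is the fronted wh-phrase "which formula", at word 2.
(The other dependency links word 7 to a gap after word 10.)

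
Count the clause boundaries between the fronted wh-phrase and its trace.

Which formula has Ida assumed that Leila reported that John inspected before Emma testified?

2

"which formula" is extracted from the object of "inspected".
Boundaries crossed, outermost first: [that], [that] — 2 in total.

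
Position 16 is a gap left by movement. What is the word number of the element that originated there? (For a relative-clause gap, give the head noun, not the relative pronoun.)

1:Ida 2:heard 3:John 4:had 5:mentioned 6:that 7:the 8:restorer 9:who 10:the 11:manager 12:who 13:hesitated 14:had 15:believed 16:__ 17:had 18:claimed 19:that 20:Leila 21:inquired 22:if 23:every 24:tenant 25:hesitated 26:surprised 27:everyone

The gap at 16 is the subject of "claimed", inside a relative clause.
The relative pronoun is "who" (word 9); it is bound by the head noun immediately before it.
Its filler is the head noun "restorer", at word 8.

8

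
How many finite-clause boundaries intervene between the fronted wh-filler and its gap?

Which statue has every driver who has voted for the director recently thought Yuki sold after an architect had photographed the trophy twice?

"which statue" is extracted from the object of "sold".
Boundaries crossed, outermost first: [Ø] — 1 in total.

1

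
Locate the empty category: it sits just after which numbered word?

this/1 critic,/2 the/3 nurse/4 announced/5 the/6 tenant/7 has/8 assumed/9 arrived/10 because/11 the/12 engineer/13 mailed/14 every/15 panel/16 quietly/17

The displaced element is "this critic" (word 2).
It is linked across 2 clause boundaries (Ø → Ø).
It functions as the subject of "arrived", so the gap sits immediately after word 9 ("assumed").
Base order: The nurse announced the tenant has assumed that this critic arrived because the engineer mailed every panel quietly.

9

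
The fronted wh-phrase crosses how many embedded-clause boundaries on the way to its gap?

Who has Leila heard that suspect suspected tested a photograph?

"who" is extracted from the subject of "tested".
Boundaries crossed, outermost first: [Ø], [Ø] — 2 in total.

2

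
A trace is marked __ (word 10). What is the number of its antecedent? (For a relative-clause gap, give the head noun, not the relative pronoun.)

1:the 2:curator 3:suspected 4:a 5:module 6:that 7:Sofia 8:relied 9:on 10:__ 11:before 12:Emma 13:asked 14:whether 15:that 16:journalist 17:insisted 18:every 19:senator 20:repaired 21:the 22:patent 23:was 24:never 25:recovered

The gap at 10 is the prepositional object of "relied", inside a relative clause.
The relative pronoun is "that" (word 6); it is bound by the head noun immediately before it.
Its filler is the head noun "module", at word 5.

5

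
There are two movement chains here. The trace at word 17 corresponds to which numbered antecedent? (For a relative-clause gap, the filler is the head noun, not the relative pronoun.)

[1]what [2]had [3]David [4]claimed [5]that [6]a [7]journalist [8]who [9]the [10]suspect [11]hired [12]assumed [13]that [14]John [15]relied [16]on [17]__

The marked gap is the object of the preposition "on" of "relied".
Its filler is the fronted wh-phrase "what", at word 1.
(The other dependency links word 7 to a gap after word 11.)

1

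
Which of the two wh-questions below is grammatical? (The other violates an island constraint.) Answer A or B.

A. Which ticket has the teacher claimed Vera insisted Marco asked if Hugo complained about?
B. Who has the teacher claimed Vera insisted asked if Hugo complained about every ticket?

B

In A, the wh-phrase is extracted from inside a wh-island (introduced by "if"), which blocks movement.
In B, the extraction path crosses only that-complement boundaries, which are transparent.
So B is grammatical.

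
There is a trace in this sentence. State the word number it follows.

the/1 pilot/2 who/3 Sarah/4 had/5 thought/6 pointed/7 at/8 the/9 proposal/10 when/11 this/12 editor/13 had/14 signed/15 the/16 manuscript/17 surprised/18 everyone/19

6

The displaced element is "the pilot" (word 2).
It is linked across 1 clause boundary (Ø).
It functions as the subject of "pointed", so the gap sits immediately after word 6 ("thought").
Base order: Sarah had thought that the pilot pointed at the proposal when this editor had signed the manuscript.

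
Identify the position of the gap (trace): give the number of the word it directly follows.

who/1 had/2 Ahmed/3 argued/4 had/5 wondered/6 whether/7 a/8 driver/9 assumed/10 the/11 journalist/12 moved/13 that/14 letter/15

The displaced element is "who" (word 1).
It is linked across 1 clause boundary (Ø).
It functions as the subject of "wondered", so the gap sits immediately after word 4 ("argued").
Base order: Ahmed had argued that who had wondered whether a driver assumed the journalist moved that letter.

4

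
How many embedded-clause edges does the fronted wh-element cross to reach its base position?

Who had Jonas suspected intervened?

1

"who" is extracted from the subject of "intervened".
Boundaries crossed, outermost first: [Ø] — 1 in total.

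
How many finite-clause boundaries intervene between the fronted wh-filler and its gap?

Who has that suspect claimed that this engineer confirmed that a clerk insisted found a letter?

"who" is extracted from the subject of "found".
Boundaries crossed, outermost first: [that], [that], [Ø] — 3 in total.

3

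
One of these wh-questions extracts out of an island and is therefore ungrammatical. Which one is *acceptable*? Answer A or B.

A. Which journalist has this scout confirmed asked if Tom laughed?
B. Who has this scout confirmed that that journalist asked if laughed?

In B, the wh-phrase is extracted from inside a wh-island (introduced by "if"), which blocks movement.
In A, the extraction path crosses only that-complement boundaries, which are transparent.
So A is grammatical.

A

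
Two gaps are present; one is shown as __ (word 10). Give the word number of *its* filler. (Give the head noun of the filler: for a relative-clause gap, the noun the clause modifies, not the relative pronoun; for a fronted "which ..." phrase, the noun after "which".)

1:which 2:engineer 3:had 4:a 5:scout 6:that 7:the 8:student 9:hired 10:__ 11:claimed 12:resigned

The marked gap is inside the relative clause, the direct object of "hired".
Its filler is the head noun "scout" (via "that"), at word 5.
(The other dependency links word 2 to a gap after word 11.)

5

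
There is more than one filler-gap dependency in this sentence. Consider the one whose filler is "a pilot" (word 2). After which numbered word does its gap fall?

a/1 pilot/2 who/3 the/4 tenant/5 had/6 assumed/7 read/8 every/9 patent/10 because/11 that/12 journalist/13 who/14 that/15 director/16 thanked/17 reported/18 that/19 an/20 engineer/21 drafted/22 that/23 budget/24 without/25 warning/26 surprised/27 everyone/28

The displaced element is "a pilot" (word 2).
It is linked across 1 clause boundary (Ø).
It functions as the subject of "read", so the gap sits immediately after word 7 ("assumed").
Base order: The tenant had assumed a pilot read every patent because that journalist who that director thanked reported that an engineer drafted that budget without warning.

7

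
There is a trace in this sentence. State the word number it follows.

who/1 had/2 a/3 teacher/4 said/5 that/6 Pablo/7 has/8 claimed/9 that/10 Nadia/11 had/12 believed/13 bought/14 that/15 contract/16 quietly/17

13

The displaced element is "who" (word 1).
It is linked across 3 clause boundaries (that → that → Ø).
It functions as the subject of "bought", so the gap sits immediately after word 13 ("believed").
Base order: A teacher had said that Pablo has claimed that Nadia had believed who bought that contract quietly.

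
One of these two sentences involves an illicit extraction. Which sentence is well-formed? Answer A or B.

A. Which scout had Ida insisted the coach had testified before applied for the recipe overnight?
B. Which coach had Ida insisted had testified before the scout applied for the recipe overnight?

B

In A, the wh-phrase is extracted from inside an adjunct island (introduced by "before"), which blocks movement.
In B, the extraction path crosses only that-complement boundaries, which are transparent.
So B is grammatical.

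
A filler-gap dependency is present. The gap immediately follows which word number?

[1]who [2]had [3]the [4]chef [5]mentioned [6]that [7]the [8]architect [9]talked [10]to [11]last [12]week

10

The displaced element is "who" (word 1).
It is linked across 1 clause boundary (that).
It functions as the object of the preposition "to" of "talked", so the gap sits immediately after word 10 ("to").
Base order: The chef had mentioned that the architect talked to who last week.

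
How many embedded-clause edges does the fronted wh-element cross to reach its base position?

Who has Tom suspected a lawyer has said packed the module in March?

"who" is extracted from the subject of "packed".
Boundaries crossed, outermost first: [Ø], [Ø] — 2 in total.

2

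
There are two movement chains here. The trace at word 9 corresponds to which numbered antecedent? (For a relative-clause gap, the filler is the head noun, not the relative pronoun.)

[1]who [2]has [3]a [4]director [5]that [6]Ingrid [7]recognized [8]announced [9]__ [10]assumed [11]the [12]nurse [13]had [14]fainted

1

The marked gap is the subject of "assumed".
Its filler is the fronted wh-phrase "who", at word 1.
(The other dependency links word 4 to a gap after word 7.)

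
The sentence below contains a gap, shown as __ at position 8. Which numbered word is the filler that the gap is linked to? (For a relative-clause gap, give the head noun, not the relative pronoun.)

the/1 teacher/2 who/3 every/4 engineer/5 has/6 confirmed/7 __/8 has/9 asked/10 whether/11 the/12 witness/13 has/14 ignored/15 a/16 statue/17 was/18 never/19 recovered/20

The gap at 8 is the subject of "asked", inside a relative clause.
The relative pronoun is "who" (word 3); it is bound by the head noun immediately before it.
Its filler is the head noun "teacher", at word 2.

2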